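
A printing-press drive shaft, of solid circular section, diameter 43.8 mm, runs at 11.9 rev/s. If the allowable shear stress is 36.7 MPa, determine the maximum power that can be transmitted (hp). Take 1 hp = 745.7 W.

60.7 hp

J = πd⁴/32 = π(0.0438)⁴/32 = 3.613×10^-7 m⁴.
T_max = τ_allow·J/r = 3.67×10^7 × 3.613×10^-7 / 0.0219 = 605.5 N·m.
ω = 2π·11.9 = 74.77 rad/s, so P_max = T_max·ω = 4.527×10^4 W.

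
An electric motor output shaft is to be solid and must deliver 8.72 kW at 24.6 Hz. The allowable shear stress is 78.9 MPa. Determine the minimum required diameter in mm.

ω = 2π·24.6 = 154.6 rad/s, so T = P/ω = 8.72×10³ / 154.6 = 56.42 N·m.
For a solid shaft τ_max = 16T/(πd³), so d = (16T/(π τ_allow))^(1/3) = (16·56.42/(π·7.89×10^7))^(1/3) = 0.01539 m.

15.4 mm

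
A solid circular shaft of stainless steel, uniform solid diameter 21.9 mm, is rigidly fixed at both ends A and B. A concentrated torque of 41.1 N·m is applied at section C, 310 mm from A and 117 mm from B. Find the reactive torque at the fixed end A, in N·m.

11.3 N·m

With uniform GJ and both ends fixed, compatibility θ_AC = θ_CB gives T_A·a = T_B·b, together with T_A + T_B = T₀.
T_A = T₀·b/(a+b) = 41.10·117/427.0 = 11.26 N·m; T_B = 29.84 N·m.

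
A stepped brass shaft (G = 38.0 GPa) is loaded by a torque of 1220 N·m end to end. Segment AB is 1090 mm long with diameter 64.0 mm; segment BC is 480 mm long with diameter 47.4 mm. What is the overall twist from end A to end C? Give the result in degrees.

J_AB = π(0.0640)⁴/32 = 1.65×10^-6 m⁴; J_BC = π(0.0474)⁴/32 = 4.96×10^-7 m⁴.
θ = (T/G)·Σ L_i/J_i = (1220/38.0×10⁹)·(1.09/1.65×10^-6 + 0.480/4.96×10^-7) = 0.05234 rad.

3.00°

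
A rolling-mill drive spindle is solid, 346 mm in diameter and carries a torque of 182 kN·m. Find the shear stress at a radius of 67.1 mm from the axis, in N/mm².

J = πd⁴/32 = π(0.346)⁴/32 = 1.407×10^-3 m⁴.
Shear stress varies linearly with radius: τ = T·r/J = 182000 × 0.0671 / 1.407×10^-3 = 8.679×10^6 Pa.

8.68 N/mm²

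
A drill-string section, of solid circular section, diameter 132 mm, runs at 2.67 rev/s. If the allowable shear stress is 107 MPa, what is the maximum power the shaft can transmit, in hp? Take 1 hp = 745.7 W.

J = πd⁴/32 = π(0.132)⁴/32 = 2.981×10^-5 m⁴.
T_max = τ_allow·J/r = 1.07×10^8 × 2.981×10^-5 / 0.0660 = 48320 N·m.
ω = 2π·2.67 = 16.78 rad/s, so P_max = T_max·ω = 8.106×10^5 W.

1090 hp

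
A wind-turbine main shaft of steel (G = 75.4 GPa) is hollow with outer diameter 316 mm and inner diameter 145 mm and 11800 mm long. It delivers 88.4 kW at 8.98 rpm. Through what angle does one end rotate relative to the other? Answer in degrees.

ω = 2π·8.98/60 = 0.9404 rad/s, so T = P/ω = 88.4×10³ / 0.9404 = 94000 N·m.
J = π(d_o⁴ − d_i⁴)/32 = π(0.316⁴ − 0.145⁴)/32 = 9.355×10^-4 m⁴.
θ = T·L/(G·J) = 94000 × 11.8 / (75.4×10⁹ × 9.355×10^-4) = 0.01573 rad.

0.901°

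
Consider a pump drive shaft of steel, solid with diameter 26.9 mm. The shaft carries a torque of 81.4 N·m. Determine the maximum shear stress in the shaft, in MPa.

21.3 MPa

J = πd⁴/32 = π(0.0269)⁴/32 = 5.141×10^-8 m⁴.
τ_max = T·r/J = 81.40 × 0.0135 / 5.141×10^-8 = 2.130×10^7 Pa.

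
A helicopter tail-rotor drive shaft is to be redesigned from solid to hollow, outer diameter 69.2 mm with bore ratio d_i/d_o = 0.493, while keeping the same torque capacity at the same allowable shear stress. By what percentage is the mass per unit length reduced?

21.2 %

Equal τ_max and T ⇒ the solid shaft needs d_s³ = d_o³(1−k⁴), so d_s = 69.2·(1−0.493⁴)^(1/3) = 67.81 mm.
Area ratio A_h/A_s = d_o²(1−k²)/d_s² = (1−k²)/(1−k⁴)^(2/3) = 0.7883.
Mass saving = 1 − 0.7883 = 21.2 %.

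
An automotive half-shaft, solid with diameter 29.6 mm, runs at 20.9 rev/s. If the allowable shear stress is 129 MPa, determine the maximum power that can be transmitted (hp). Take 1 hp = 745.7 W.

J = πd⁴/32 = π(0.0296)⁴/32 = 7.536×10^-8 m⁴.
T_max = τ_allow·J/r = 1.29×10^8 × 7.536×10^-8 / 0.0148 = 656.9 N·m.
ω = 2π·20.9 = 131.3 rad/s, so P_max = T_max·ω = 8.626×10^4 W.

116 hp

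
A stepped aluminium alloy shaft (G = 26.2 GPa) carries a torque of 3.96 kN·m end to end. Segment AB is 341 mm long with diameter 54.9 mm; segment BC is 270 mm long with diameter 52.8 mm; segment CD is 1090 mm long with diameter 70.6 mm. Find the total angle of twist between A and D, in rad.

J_AB = π(0.0549)⁴/32 = 8.92×10^-7 m⁴; J_BC = π(0.0528)⁴/32 = 7.63×10^-7 m⁴; J_CD = π(0.0706)⁴/32 = 2.44×10^-6 m⁴.
θ = (T/G)·Σ L_i/J_i = (3960/26.2×10⁹)·(0.341/8.92×10^-7 + 0.270/7.63×10^-7 + 1.09/2.44×10^-6) = 0.1788 rad.

0.179 rad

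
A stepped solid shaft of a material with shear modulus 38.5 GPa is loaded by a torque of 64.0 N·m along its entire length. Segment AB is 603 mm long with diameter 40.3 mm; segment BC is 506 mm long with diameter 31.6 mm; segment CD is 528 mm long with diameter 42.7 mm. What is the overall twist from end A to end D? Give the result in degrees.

J_AB = π(0.0403)⁴/32 = 2.59×10^-7 m⁴; J_BC = π(0.0316)⁴/32 = 9.79×10^-8 m⁴; J_CD = π(0.0427)⁴/32 = 3.26×10^-7 m⁴.
θ = (T/G)·Σ L_i/J_i = (64.00/38.5×10⁹)·(0.603/2.59×10^-7 + 0.506/9.79×10^-8 + 0.528/3.26×10^-7) = 0.01515 rad.

0.868°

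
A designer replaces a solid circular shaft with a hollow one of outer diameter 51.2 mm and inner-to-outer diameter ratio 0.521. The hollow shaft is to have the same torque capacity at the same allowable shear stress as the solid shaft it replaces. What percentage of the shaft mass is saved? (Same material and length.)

Equal τ_max and T ⇒ the solid shaft needs d_s³ = d_o³(1−k⁴), so d_s = 51.2·(1−0.521⁴)^(1/3) = 49.91 mm.
Area ratio A_h/A_s = d_o²(1−k²)/d_s² = (1−k²)/(1−k⁴)^(2/3) = 0.7667.
Mass saving = 1 − 0.7667 = 23.3 %.

23.3 %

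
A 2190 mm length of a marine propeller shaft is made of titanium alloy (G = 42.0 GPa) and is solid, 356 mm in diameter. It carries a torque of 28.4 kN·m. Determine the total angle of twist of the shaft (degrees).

J = πd⁴/32 = π(0.356)⁴/32 = 1.577×10^-3 m⁴.
θ = T·L/(G·J) = 28400 × 2.19 / (42.0×10⁹ × 1.577×10^-3) = 9.391×10^-4 rad.

0.0538°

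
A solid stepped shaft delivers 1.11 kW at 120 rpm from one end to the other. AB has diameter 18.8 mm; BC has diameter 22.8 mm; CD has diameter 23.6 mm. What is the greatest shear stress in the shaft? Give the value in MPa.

ω = 2π·120/60 = 12.57 rad/s, so T = P/ω = 1.11×10³ / 12.57 = 88.33 N·m.
Under the same torque, τ_max = 16T/(πd³) is largest where d is smallest — segment AB (d = 18.8 mm).
τ_max = 16·88.33/(π·(0.0188)³) = 6.770×10^7 Pa.

67.7 MPa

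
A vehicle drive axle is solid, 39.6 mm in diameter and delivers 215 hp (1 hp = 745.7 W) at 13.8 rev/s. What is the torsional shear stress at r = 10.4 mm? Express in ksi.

ω = 2π·13.8 = 86.71 rad/s, so T = P/ω = 215×745.7 / 86.71 = 1849 N·m.
J = πd⁴/32 = π(0.0396)⁴/32 = 2.414×10^-7 m⁴.
Shear stress varies linearly with radius: τ = T·r/J = 1849 × 0.0104 / 2.414×10^-7 = 7.965×10^7 Pa.

11.6 ksi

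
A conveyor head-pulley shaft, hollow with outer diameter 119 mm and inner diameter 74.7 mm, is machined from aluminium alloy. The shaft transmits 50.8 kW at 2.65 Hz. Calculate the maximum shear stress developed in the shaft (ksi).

ω = 2π·2.65 = 16.65 rad/s, so T = P/ω = 50.8×10³ / 16.65 = 3051 N·m.
J = π(d_o⁴ − d_i⁴)/32 = π(0.119⁴ − 0.0747⁴)/32 = 1.663×10^-5 m⁴.
τ_max = T·r/J = 3051 × 0.0595 / 1.663×10^-5 = 1.092×10^7 Pa.

1.58 ksi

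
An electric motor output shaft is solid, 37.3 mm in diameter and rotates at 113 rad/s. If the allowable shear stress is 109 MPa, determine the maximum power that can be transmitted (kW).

126 kW

J = πd⁴/32 = π(0.0373)⁴/32 = 1.900×10^-7 m⁴.
T_max = τ_allow·J/r = 1.09×10^8 × 1.900×10^-7 / 0.0186 = 1111 N·m.
ω = 113 rad/s, so P_max = T_max·ω = 1.255×10^5 W.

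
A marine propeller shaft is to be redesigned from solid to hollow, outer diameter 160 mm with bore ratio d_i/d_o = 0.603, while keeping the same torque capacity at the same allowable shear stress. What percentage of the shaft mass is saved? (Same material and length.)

Equal τ_max and T ⇒ the solid shaft needs d_s³ = d_o³(1−k⁴), so d_s = 160·(1−0.603⁴)^(1/3) = 152.6 mm.
Area ratio A_h/A_s = d_o²(1−k²)/d_s² = (1−k²)/(1−k⁴)^(2/3) = 0.6995.
Mass saving = 1 − 0.6995 = 30.1 %.

30.1 %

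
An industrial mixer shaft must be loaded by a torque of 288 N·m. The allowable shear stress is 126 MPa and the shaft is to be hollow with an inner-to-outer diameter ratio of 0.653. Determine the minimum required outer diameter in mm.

For a hollow shaft with d_i/d_o = 0.653: τ_max = 16T/(π d_o³ (1−k⁴)), so d_o = [16T/(π τ_allow (1−k⁴))]^(1/3) = [16·288.0/(π·1.26×10^8·0.8182)]^(1/3) = 0.02423 m.

24.2 mm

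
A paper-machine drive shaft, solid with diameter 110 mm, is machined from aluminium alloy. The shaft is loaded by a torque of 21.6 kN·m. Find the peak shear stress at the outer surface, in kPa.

J = πd⁴/32 = π(0.110)⁴/32 = 1.437×10^-5 m⁴.
τ_max = T·r/J = 21600 × 0.0550 / 1.437×10^-5 = 8.265×10^7 Pa.

82700 kPa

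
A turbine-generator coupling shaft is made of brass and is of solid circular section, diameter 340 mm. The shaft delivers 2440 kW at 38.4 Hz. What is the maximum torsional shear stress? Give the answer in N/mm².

1.31 N/mm²

ω = 2π·38.4 = 241.3 rad/s, so T = P/ω = 2440×10³ / 241.3 = 10110 N·m.
J = πd⁴/32 = π(0.340)⁴/32 = 1.312×10^-3 m⁴.
τ_max = T·r/J = 10110 × 0.170 / 1.312×10^-3 = 1.310×10^6 Pa.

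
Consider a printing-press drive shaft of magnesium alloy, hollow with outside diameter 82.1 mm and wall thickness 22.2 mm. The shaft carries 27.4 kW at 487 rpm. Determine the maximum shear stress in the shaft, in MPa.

ω = 2π·487/60 = 51.00 rad/s, so T = P/ω = 27.4×10³ / 51.00 = 537.3 N·m.
J = π(d_o⁴ − d_i⁴)/32 = π(0.0821⁴ − 0.0377⁴)/32 = 4.262×10^-6 m⁴.
τ_max = T·r/J = 537.3 × 0.0410 / 4.262×10^-6 = 5.175×10^6 Pa.

5.17 MPa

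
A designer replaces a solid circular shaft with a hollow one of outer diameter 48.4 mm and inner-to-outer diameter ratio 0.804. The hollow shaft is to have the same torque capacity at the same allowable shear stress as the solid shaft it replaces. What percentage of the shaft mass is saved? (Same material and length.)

49.3 %

Equal τ_max and T ⇒ the solid shaft needs d_s³ = d_o³(1−k⁴), so d_s = 48.4·(1−0.804⁴)^(1/3) = 40.41 mm.
Area ratio A_h/A_s = d_o²(1−k²)/d_s² = (1−k²)/(1−k⁴)^(2/3) = 0.5072.
Mass saving = 1 − 0.5072 = 49.3 %.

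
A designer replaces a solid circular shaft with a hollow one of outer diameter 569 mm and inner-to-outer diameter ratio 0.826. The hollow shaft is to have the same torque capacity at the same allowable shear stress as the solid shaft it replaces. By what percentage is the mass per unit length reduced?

51.8 %

Equal τ_max and T ⇒ the solid shaft needs d_s³ = d_o³(1−k⁴), so d_s = 569·(1−0.826⁴)^(1/3) = 461.8 mm.
Area ratio A_h/A_s = d_o²(1−k²)/d_s² = (1−k²)/(1−k⁴)^(2/3) = 0.4824.
Mass saving = 1 − 0.4824 = 51.8 %.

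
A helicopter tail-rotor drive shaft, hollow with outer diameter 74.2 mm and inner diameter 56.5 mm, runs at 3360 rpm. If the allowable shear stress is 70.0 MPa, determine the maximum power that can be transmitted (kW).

1310 kW

J = π(d_o⁴ − d_i⁴)/32 = π(0.0742⁴ − 0.0565⁴)/32 = 1.975×10^-6 m⁴.
T_max = τ_allow·J/r = 7.00×10^7 × 1.975×10^-6 / 0.0371 = 3727 N·m.
ω = 2π·3360/60 = 351.9 rad/s, so P_max = T_max·ω = 1.311×10^6 W.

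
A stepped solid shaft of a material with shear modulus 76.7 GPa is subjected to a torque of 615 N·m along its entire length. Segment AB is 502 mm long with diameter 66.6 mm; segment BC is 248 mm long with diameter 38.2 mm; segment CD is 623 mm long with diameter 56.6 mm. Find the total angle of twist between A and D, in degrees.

0.948°

J_AB = π(0.0666)⁴/32 = 1.93×10^-6 m⁴; J_BC = π(0.0382)⁴/32 = 2.09×10^-7 m⁴; J_CD = π(0.0566)⁴/32 = 1.01×10^-6 m⁴.
θ = (T/G)·Σ L_i/J_i = (615.0/76.7×10⁹)·(0.502/1.93×10^-6 + 0.248/2.09×10^-7 + 0.623/1.01×10^-6) = 0.01655 rad.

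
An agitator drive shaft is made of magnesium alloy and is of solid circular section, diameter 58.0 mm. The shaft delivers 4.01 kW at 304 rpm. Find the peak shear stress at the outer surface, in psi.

ω = 2π·304/60 = 31.83 rad/s, so T = P/ω = 4.01×10³ / 31.83 = 126.0 N·m.
J = πd⁴/32 = π(0.0580)⁴/32 = 1.111×10^-6 m⁴.
τ_max = T·r/J = 126.0 × 0.0290 / 1.111×10^-6 = 3.288×10^6 Pa.

477 psi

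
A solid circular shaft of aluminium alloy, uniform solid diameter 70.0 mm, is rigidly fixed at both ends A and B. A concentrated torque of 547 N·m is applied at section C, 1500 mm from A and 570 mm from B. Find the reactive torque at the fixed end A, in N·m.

151 N·m

With uniform GJ and both ends fixed, compatibility θ_AC = θ_CB gives T_A·a = T_B·b, together with T_A + T_B = T₀.
T_A = T₀·b/(a+b) = 547.0·570/2070 = 150.6 N·m; T_B = 396.4 N·m.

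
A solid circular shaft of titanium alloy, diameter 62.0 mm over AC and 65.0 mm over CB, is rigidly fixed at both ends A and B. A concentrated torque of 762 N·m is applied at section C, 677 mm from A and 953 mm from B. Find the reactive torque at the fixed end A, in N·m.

Compatibility: T_A·a/J_AC = T_B·b/J_CB with T_A + T_B = T₀.
J_AC = 1.45×10^-6 m⁴, J_CB = 1.75×10^-6 m⁴, so T_A = T₀·(J_AC/a)/((J_AC/a)+(J_CB/b)) = 410.1 N·m, T_B = 351.9 N·m.

410 N·m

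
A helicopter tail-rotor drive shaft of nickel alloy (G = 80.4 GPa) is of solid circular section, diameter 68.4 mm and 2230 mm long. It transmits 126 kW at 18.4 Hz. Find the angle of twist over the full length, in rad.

ω = 2π·18.4 = 115.6 rad/s, so T = P/ω = 126×10³ / 115.6 = 1090 N·m.
J = πd⁴/32 = π(0.0684)⁴/32 = 2.149×10^-6 m⁴.
θ = T·L/(G·J) = 1090 × 2.23 / (80.4×10⁹ × 2.149×10^-6) = 0.01407 rad.

0.0141 rad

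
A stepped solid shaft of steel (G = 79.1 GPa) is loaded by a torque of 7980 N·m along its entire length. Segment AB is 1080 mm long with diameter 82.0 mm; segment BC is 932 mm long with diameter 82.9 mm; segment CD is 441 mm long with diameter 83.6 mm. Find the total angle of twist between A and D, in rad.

0.0541 rad

J_AB = π(0.0820)⁴/32 = 4.44×10^-6 m⁴; J_BC = π(0.0829)⁴/32 = 4.64×10^-6 m⁴; J_CD = π(0.0836)⁴/32 = 4.80×10^-6 m⁴.
θ = (T/G)·Σ L_i/J_i = (7980/79.1×10⁹)·(1.08/4.44×10^-6 + 0.932/4.64×10^-6 + 0.441/4.80×10^-6) = 0.05410 rad.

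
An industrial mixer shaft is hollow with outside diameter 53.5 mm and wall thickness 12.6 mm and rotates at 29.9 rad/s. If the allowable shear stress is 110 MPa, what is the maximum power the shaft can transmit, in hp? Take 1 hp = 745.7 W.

122 hp

J = π(d_o⁴ − d_i⁴)/32 = π(0.0535⁴ − 0.0283⁴)/32 = 7.413×10^-7 m⁴.
T_max = τ_allow·J/r = 1.10×10^8 × 7.413×10^-7 / 0.0267 = 3048 N·m.
ω = 29.9 rad/s, so P_max = T_max·ω = 9.115×10^4 W.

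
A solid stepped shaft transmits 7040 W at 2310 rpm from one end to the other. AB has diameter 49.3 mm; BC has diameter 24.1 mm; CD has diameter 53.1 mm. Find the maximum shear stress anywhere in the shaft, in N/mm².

ω = 2π·2310/60 = 241.9 rad/s, so T = P/ω = 7040 / 241.9 = 29.10 N·m.
Under the same torque, τ_max = 16T/(πd³) is largest where d is smallest — segment BC (d = 24.1 mm).
τ_max = 16·29.10/(π·(0.0241)³) = 1.059×10^7 Pa.

10.6 N/mm²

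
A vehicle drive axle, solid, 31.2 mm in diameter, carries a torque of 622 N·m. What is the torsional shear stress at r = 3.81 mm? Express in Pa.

J = πd⁴/32 = π(0.0312)⁴/32 = 9.303×10^-8 m⁴.
Shear stress varies linearly with radius: τ = T·r/J = 622.0 × 0.00381 / 9.303×10^-8 = 2.547×10^7 Pa.

2.55e7 Pa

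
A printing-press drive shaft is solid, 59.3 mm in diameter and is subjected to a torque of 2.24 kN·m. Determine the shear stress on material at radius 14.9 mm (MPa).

J = πd⁴/32 = π(0.0593)⁴/32 = 1.214×10^-6 m⁴.
Shear stress varies linearly with radius: τ = T·r/J = 2240 × 0.0149 / 1.214×10^-6 = 2.749×10^7 Pa.

27.5 MPa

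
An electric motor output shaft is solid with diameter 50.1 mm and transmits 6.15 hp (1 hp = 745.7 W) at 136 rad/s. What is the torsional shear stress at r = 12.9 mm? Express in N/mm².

ω = 136 rad/s, so T = P/ω = 6.15×745.7 / 136.0 = 33.72 N·m.
J = πd⁴/32 = π(0.0501)⁴/32 = 6.185×10^-7 m⁴.
Shear stress varies linearly with radius: τ = T·r/J = 33.72 × 0.0129 / 6.185×10^-7 = 7.033×10^5 Pa.

0.703 N/mm²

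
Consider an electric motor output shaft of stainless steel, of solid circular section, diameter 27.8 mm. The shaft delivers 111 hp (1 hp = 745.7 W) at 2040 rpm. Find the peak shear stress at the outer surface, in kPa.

ω = 2π·2040/60 = 213.6 rad/s, so T = P/ω = 111×745.7 / 213.6 = 387.5 N·m.
J = πd⁴/32 = π(0.0278)⁴/32 = 5.864×10^-8 m⁴.
τ_max = T·r/J = 387.5 × 0.0139 / 5.864×10^-8 = 9.185×10^7 Pa.

91800 kPa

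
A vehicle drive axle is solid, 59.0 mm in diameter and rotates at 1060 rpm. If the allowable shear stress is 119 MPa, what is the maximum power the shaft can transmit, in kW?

533 kW

J = πd⁴/32 = π(0.0590)⁴/32 = 1.190×10^-6 m⁴.
T_max = τ_allow·J/r = 1.19×10^8 × 1.190×10^-6 / 0.0295 = 4799 N·m.
ω = 2π·1060/60 = 111.0 rad/s, so P_max = T_max·ω = 5.327×10^5 W.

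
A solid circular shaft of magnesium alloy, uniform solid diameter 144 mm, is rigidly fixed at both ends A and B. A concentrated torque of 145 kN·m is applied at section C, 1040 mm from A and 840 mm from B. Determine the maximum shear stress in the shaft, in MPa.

137 MPa

With uniform GJ and both ends fixed, compatibility θ_AC = θ_CB gives T_A·a = T_B·b, together with T_A + T_B = T₀.
T_A = T₀·b/(a+b) = 145000·840/1880 = 64790 N·m; T_B = 80210 N·m.
τ in each portion: τ_AC = 1.11×10^8 Pa, τ_CB = 1.37×10^8 Pa; maximum is in CB.
τ_max = T_CB·r/J = 80210·0.0720/4.22×10^-5 = 1.368×10^8 Pa.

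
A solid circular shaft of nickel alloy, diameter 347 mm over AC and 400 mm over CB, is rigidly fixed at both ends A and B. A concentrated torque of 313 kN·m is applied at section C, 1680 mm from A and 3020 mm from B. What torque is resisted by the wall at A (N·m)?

158000 N·m

Compatibility: T_A·a/J_AC = T_B·b/J_CB with T_A + T_B = T₀.
J_AC = 1.42×10^-3 m⁴, J_CB = 2.51×10^-3 m⁴, so T_A = T₀·(J_AC/a)/((J_AC/a)+(J_CB/b)) = 157900 N·m, T_B = 155100 N·m.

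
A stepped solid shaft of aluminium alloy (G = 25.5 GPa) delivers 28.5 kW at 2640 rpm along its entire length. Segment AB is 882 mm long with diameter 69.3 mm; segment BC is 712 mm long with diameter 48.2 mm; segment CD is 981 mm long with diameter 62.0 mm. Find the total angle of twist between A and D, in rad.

ω = 2π·2640/60 = 276.5 rad/s, so T = P/ω = 28.5×10³ / 276.5 = 103.1 N·m.
J_AB = π(0.0693)⁴/32 = 2.26×10^-6 m⁴; J_BC = π(0.0482)⁴/32 = 5.30×10^-7 m⁴; J_CD = π(0.0620)⁴/32 = 1.45×10^-6 m⁴.
θ = (T/G)·Σ L_i/J_i = (103.1/25.5×10⁹)·(0.882/2.26×10^-6 + 0.712/5.30×10^-7 + 0.981/1.45×10^-6) = 9.741×10^-3 rad.

0.00974 rad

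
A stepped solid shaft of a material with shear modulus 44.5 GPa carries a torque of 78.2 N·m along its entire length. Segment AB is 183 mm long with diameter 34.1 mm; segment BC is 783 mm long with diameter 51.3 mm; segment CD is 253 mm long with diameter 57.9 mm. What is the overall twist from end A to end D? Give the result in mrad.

4.85 mrad

J_AB = π(0.0341)⁴/32 = 1.33×10^-7 m⁴; J_BC = π(0.0513)⁴/32 = 6.80×10^-7 m⁴; J_CD = π(0.0579)⁴/32 = 1.10×10^-6 m⁴.
θ = (T/G)·Σ L_i/J_i = (78.20/44.5×10⁹)·(0.183/1.33×10^-7 + 0.783/6.80×10^-7 + 0.253/1.10×10^-6) = 4.849×10^-3 rad.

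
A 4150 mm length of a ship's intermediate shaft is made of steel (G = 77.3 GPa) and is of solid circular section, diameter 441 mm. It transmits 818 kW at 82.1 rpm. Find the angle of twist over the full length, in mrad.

1.38 mrad

ω = 2π·82.1/60 = 8.597 rad/s, so T = P/ω = 818×10³ / 8.597 = 95140 N·m.
J = πd⁴/32 = π(0.441)⁴/32 = 3.713×10^-3 m⁴.
θ = T·L/(G·J) = 95140 × 4.15 / (77.3×10⁹ × 3.713×10^-3) = 1.376×10^-3 rad.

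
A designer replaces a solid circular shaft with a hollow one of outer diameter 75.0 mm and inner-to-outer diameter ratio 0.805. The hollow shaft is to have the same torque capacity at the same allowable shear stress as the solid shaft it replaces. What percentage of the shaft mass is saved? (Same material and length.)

49.4 %

Equal τ_max and T ⇒ the solid shaft needs d_s³ = d_o³(1−k⁴), so d_s = 75.0·(1−0.805⁴)^(1/3) = 62.55 mm.
Area ratio A_h/A_s = d_o²(1−k²)/d_s² = (1−k²)/(1−k⁴)^(2/3) = 0.5061.
Mass saving = 1 − 0.5061 = 49.4 %.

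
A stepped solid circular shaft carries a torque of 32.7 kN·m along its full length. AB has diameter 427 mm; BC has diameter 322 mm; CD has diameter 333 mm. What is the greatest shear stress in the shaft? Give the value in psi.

Under the same torque, τ_max = 16T/(πd³) is largest where d is smallest — segment BC (d = 322 mm).
τ_max = 16·32700/(π·(0.322)³) = 4.988×10^6 Pa.

723 psi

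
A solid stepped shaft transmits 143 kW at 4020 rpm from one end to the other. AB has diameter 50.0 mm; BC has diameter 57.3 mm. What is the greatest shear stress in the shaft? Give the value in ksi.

ω = 2π·4020/60 = 421.0 rad/s, so T = P/ω = 143×10³ / 421.0 = 339.7 N·m.
Under the same torque, τ_max = 16T/(πd³) is largest where d is smallest — segment AB (d = 50.0 mm).
τ_max = 16·339.7/(π·(0.0500)³) = 1.384×10^7 Pa.

2.01 ksi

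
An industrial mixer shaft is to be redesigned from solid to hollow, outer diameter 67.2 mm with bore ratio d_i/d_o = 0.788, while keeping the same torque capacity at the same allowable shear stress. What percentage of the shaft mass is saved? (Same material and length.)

47.6 %

Equal τ_max and T ⇒ the solid shaft needs d_s³ = d_o³(1−k⁴), so d_s = 67.2·(1−0.788⁴)^(1/3) = 57.13 mm.
Area ratio A_h/A_s = d_o²(1−k²)/d_s² = (1−k²)/(1−k⁴)^(2/3) = 0.5245.
Mass saving = 1 − 0.5245 = 47.6 %.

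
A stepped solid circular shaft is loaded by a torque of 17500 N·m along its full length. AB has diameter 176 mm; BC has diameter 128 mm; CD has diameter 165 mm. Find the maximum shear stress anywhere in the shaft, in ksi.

6.16 ksi

Under the same torque, τ_max = 16T/(πd³) is largest where d is smallest — segment BC (d = 128 mm).
τ_max = 16·17500/(π·(0.128)³) = 4.250×10^7 Pa.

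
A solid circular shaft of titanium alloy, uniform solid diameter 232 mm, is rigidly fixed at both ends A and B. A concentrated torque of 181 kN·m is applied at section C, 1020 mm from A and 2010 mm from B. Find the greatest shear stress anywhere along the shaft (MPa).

With uniform GJ and both ends fixed, compatibility θ_AC = θ_CB gives T_A·a = T_B·b, together with T_A + T_B = T₀.
T_A = T₀·b/(a+b) = 181000·2010/3030 = 120100 N·m; T_B = 60930 N·m.
τ in each portion: τ_AC = 4.90×10^7 Pa, τ_CB = 2.49×10^7 Pa; maximum is in AC.
τ_max = T_AC·r/J = 120100·0.116/2.84×10^-4 = 4.897×10^7 Pa.

49.0 MPa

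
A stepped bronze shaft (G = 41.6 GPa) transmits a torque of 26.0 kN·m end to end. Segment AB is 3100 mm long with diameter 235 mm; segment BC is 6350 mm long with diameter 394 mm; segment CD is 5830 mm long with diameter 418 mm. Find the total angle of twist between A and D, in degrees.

0.537°

J_AB = π(0.235)⁴/32 = 2.99×10^-4 m⁴; J_BC = π(0.394)⁴/32 = 2.37×10^-3 m⁴; J_CD = π(0.418)⁴/32 = 3.00×10^-3 m⁴.
θ = (T/G)·Σ L_i/J_i = (26000/41.6×10⁹)·(3.10/2.99×10^-4 + 6.35/2.37×10^-3 + 5.83/3.00×10^-3) = 9.364×10^-3 rad.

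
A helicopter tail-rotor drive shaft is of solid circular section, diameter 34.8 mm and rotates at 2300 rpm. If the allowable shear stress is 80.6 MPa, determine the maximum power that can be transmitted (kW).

161 kW

J = πd⁴/32 = π(0.0348)⁴/32 = 1.440×10^-7 m⁴.
T_max = τ_allow·J/r = 8.06×10^7 × 1.440×10^-7 / 0.0174 = 667.0 N·m.
ω = 2π·2300/60 = 240.9 rad/s, so P_max = T_max·ω = 1.606×10^5 W.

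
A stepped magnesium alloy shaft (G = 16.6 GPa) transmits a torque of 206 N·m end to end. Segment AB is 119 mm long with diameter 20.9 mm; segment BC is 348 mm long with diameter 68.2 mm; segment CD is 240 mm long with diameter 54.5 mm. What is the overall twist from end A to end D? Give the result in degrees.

4.83°

J_AB = π(0.0209)⁴/32 = 1.87×10^-8 m⁴; J_BC = π(0.0682)⁴/32 = 2.12×10^-6 m⁴; J_CD = π(0.0545)⁴/32 = 8.66×10^-7 m⁴.
θ = (T/G)·Σ L_i/J_i = (206.0/16.6×10⁹)·(0.119/1.87×10^-8 + 0.348/2.12×10^-6 + 0.240/8.66×10^-7) = 0.08431 rad.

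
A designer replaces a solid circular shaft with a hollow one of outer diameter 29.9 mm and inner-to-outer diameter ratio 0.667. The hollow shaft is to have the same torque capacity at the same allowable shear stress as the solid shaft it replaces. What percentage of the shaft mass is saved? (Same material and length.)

Equal τ_max and T ⇒ the solid shaft needs d_s³ = d_o³(1−k⁴), so d_s = 29.9·(1−0.667⁴)^(1/3) = 27.78 mm.
Area ratio A_h/A_s = d_o²(1−k²)/d_s² = (1−k²)/(1−k⁴)^(2/3) = 0.6430.
Mass saving = 1 − 0.6430 = 35.7 %.

35.7 %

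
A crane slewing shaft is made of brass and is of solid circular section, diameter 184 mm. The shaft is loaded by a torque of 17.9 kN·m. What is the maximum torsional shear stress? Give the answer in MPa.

14.6 MPa

J = πd⁴/32 = π(0.184)⁴/32 = 1.125×10^-4 m⁴.
τ_max = T·r/J = 17900 × 0.0920 / 1.125×10^-4 = 1.463×10^7 Pa.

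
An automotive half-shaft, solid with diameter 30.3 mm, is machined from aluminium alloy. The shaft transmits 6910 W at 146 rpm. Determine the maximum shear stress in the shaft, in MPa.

ω = 2π·146/60 = 15.29 rad/s, so T = P/ω = 6910 / 15.29 = 452.0 N·m.
J = πd⁴/32 = π(0.0303)⁴/32 = 8.275×10^-8 m⁴.
τ_max = T·r/J = 452.0 × 0.0152 / 8.275×10^-8 = 8.274×10^7 Pa.

82.7 MPa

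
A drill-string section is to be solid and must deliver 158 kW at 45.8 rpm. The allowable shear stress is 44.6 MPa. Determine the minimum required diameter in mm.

156 mm

ω = 2π·45.8/60 = 4.796 rad/s, so T = P/ω = 158×10³ / 4.796 = 32940 N·m.
For a solid shaft τ_max = 16T/(πd³), so d = (16T/(π τ_allow))^(1/3) = (16·32940/(π·4.46×10^7))^(1/3) = 0.1555 m.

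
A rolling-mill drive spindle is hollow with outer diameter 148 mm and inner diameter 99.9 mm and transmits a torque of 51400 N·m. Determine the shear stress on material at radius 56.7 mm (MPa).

78.1 MPa

J = π(d_o⁴ − d_i⁴)/32 = π(0.148⁴ − 0.0999⁴)/32 = 3.732×10^-5 m⁴.
Shear stress varies linearly with radius: τ = T·r/J = 51400 × 0.0567 / 3.732×10^-5 = 7.808×10^7 Pa.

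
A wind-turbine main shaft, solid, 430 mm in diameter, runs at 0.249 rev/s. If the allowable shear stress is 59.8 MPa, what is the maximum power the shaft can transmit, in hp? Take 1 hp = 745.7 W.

1960 hp

J = πd⁴/32 = π(0.430)⁴/32 = 3.356×10^-3 m⁴.
T_max = τ_allow·J/r = 5.98×10^7 × 3.356×10^-3 / 0.215 = 933500 N·m.
ω = 2π·0.249 = 1.565 rad/s, so P_max = T_max·ω = 1.461×10^6 W.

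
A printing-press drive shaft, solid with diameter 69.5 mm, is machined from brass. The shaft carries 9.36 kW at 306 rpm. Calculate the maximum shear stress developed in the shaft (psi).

ω = 2π·306/60 = 32.04 rad/s, so T = P/ω = 9.36×10³ / 32.04 = 292.1 N·m.
J = πd⁴/32 = π(0.0695)⁴/32 = 2.291×10^-6 m⁴.
τ_max = T·r/J = 292.1 × 0.0348 / 2.291×10^-6 = 4.431×10^6 Pa.

643 psi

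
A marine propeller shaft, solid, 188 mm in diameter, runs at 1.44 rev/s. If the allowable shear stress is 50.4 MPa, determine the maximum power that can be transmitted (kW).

J = πd⁴/32 = π(0.188)⁴/32 = 1.226×10^-4 m⁴.
T_max = τ_allow·J/r = 5.04×10^7 × 1.226×10^-4 / 0.0940 = 65760 N·m.
ω = 2π·1.44 = 9.048 rad/s, so P_max = T_max·ω = 5.949×10^5 W.

595 kW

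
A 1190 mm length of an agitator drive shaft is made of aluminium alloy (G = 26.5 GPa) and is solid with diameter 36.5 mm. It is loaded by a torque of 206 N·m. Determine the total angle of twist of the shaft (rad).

J = πd⁴/32 = π(0.0365)⁴/32 = 1.742×10^-7 m⁴.
θ = T·L/(G·J) = 206.0 × 1.19 / (26.5×10⁹ × 1.742×10^-7) = 0.05309 rad.

0.0531 rad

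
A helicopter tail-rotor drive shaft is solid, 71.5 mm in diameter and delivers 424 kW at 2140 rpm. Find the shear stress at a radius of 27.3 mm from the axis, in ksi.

ω = 2π·2140/60 = 224.1 rad/s, so T = P/ω = 424×10³ / 224.1 = 1892 N·m.
J = πd⁴/32 = π(0.0715)⁴/32 = 2.566×10^-6 m⁴.
Shear stress varies linearly with radius: τ = T·r/J = 1892 × 0.0273 / 2.566×10^-6 = 2.013×10^7 Pa.

2.92 ksi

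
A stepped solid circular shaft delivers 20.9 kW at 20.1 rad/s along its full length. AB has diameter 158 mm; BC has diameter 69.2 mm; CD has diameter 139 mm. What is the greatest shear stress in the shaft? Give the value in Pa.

1.60e7 Pa

ω = 20.1 rad/s, so T = P/ω = 20.9×10³ / 20.10 = 1040 N·m.
Under the same torque, τ_max = 16T/(πd³) is largest where d is smallest — segment BC (d = 69.2 mm).
τ_max = 16·1040/(π·(0.0692)³) = 1.598×10^7 Pa.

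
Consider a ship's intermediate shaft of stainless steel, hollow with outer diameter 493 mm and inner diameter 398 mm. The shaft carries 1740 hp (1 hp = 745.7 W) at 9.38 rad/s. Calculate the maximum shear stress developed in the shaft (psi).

ω = 9.38 rad/s, so T = P/ω = 1740×745.7 / 9.380 = 138300 N·m.
J = π(d_o⁴ − d_i⁴)/32 = π(0.493⁴ − 0.398⁴)/32 = 3.336×10^-3 m⁴.
τ_max = T·r/J = 138300 × 0.246 / 3.336×10^-3 = 1.022×10^7 Pa.

1480 psi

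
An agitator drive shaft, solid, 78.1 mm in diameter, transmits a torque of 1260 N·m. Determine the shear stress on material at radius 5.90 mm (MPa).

J = πd⁴/32 = π(0.0781)⁴/32 = 3.653×10^-6 m⁴.
Shear stress varies linearly with radius: τ = T·r/J = 1260 × 0.00590 / 3.653×10^-6 = 2.035×10^6 Pa.

2.04 MPa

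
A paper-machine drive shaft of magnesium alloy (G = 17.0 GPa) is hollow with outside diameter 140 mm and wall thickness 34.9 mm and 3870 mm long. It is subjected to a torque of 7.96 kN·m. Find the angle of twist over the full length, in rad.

J = π(d_o⁴ − d_i⁴)/32 = π(0.140⁴ − 0.0702⁴)/32 = 3.533×10^-5 m⁴.
θ = T·L/(G·J) = 7960 × 3.87 / (17.0×10⁹ × 3.533×10^-5) = 0.05129 rad.

0.0513 rad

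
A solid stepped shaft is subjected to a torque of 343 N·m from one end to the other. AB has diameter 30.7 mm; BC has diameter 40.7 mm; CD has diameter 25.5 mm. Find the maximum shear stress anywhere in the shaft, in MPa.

Under the same torque, τ_max = 16T/(πd³) is largest where d is smallest — segment CD (d = 25.5 mm).
τ_max = 16·343.0/(π·(0.0255)³) = 1.054×10^8 Pa.

105 MPa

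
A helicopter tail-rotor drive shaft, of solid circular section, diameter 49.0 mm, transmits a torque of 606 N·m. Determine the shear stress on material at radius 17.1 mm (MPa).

18.3 MPa

J = πd⁴/32 = π(0.0490)⁴/32 = 5.660×10^-7 m⁴.
Shear stress varies linearly with radius: τ = T·r/J = 606.0 × 0.0171 / 5.660×10^-7 = 1.831×10^7 Pa.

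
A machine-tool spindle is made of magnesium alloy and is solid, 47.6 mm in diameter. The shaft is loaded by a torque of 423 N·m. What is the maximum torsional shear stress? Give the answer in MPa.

20.0 MPa

J = πd⁴/32 = π(0.0476)⁴/32 = 5.040×10^-7 m⁴.
τ_max = T·r/J = 423.0 × 0.0238 / 5.040×10^-7 = 1.998×10^7 Pa.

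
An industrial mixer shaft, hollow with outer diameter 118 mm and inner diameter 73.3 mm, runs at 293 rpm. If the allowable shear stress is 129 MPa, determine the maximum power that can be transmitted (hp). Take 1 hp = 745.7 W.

J = π(d_o⁴ − d_i⁴)/32 = π(0.118⁴ − 0.0733⁴)/32 = 1.620×10^-5 m⁴.
T_max = τ_allow·J/r = 1.29×10^8 × 1.620×10^-5 / 0.0590 = 35420 N·m.
ω = 2π·293/60 = 30.68 rad/s, so P_max = T_max·ω = 1.087×10^6 W.

1460 hp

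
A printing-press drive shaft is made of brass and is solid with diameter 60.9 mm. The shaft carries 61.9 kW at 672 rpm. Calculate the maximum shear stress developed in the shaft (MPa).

ω = 2π·672/60 = 70.37 rad/s, so T = P/ω = 61.9×10³ / 70.37 = 879.6 N·m.
J = πd⁴/32 = π(0.0609)⁴/32 = 1.350×10^-6 m⁴.
τ_max = T·r/J = 879.6 × 0.0304 / 1.350×10^-6 = 1.983×10^7 Pa.

19.8 MPa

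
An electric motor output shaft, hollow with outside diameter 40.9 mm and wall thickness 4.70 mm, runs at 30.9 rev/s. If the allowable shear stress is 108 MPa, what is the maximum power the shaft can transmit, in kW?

J = π(d_o⁴ − d_i⁴)/32 = π(0.0409⁴ − 0.0315⁴)/32 = 1.781×10^-7 m⁴.
T_max = τ_allow·J/r = 1.08×10^8 × 1.781×10^-7 / 0.0204 = 940.4 N·m.
ω = 2π·30.9 = 194.2 rad/s, so P_max = T_max·ω = 1.826×10^5 W.

183 kW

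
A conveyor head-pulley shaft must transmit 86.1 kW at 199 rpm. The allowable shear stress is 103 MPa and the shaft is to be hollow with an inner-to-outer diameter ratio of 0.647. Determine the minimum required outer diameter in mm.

62.8 mm

ω = 2π·199/60 = 20.84 rad/s, so T = P/ω = 86.1×10³ / 20.84 = 4132 N·m.
For a hollow shaft with d_i/d_o = 0.647: τ_max = 16T/(π d_o³ (1−k⁴)), so d_o = [16T/(π τ_allow (1−k⁴))]^(1/3) = [16·4132/(π·1.03×10^8·0.8248)]^(1/3) = 0.06280 m.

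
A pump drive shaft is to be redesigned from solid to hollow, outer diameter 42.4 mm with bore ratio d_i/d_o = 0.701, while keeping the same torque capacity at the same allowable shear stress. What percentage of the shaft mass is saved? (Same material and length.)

38.9 %

Equal τ_max and T ⇒ the solid shaft needs d_s³ = d_o³(1−k⁴), so d_s = 42.4·(1−0.701⁴)^(1/3) = 38.67 mm.
Area ratio A_h/A_s = d_o²(1−k²)/d_s² = (1−k²)/(1−k⁴)^(2/3) = 0.6115.
Mass saving = 1 − 0.6115 = 38.9 %.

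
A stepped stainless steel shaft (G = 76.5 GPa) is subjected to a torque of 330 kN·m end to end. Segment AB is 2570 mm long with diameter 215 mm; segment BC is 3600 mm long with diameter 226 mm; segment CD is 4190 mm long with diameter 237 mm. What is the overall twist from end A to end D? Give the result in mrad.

J_AB = π(0.215)⁴/32 = 2.10×10^-4 m⁴; J_BC = π(0.226)⁴/32 = 2.56×10^-4 m⁴; J_CD = π(0.237)⁴/32 = 3.10×10^-4 m⁴.
θ = (T/G)·Σ L_i/J_i = (330000/76.5×10⁹)·(2.57/2.10×10^-4 + 3.60/2.56×10^-4 + 4.19/3.10×10^-4) = 0.1718 rad.

172 mrad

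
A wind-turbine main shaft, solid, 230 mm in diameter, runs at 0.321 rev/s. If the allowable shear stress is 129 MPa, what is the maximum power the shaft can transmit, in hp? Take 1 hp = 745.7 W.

J = πd⁴/32 = π(0.230)⁴/32 = 2.747×10^-4 m⁴.
T_max = τ_allow·J/r = 1.29×10^8 × 2.747×10^-4 / 0.115 = 308200 N·m.
ω = 2π·0.321 = 2.017 rad/s, so P_max = T_max·ω = 6.216×10^5 W.

834 hp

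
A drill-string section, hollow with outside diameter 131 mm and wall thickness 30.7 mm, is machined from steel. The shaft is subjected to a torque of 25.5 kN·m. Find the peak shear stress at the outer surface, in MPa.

62.8 MPa

J = π(d_o⁴ − d_i⁴)/32 = π(0.131⁴ − 0.0696⁴)/32 = 2.661×10^-5 m⁴.
τ_max = T·r/J = 25500 × 0.0655 / 2.661×10^-5 = 6.277×10^7 Pa.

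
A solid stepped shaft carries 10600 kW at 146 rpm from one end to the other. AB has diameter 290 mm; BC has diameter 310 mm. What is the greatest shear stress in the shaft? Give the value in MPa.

ω = 2π·146/60 = 15.29 rad/s, so T = P/ω = 10600×10³ / 15.29 = 693300 N·m.
Under the same torque, τ_max = 16T/(πd³) is largest where d is smallest — segment AB (d = 290 mm).
τ_max = 16·693300/(π·(0.290)³) = 1.448×10^8 Pa.

145 MPa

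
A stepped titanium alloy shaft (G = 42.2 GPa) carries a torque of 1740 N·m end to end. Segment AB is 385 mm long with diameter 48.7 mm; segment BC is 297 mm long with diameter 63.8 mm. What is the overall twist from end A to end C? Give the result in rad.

0.0363 rad

J_AB = π(0.0487)⁴/32 = 5.52×10^-7 m⁴; J_BC = π(0.0638)⁴/32 = 1.63×10^-6 m⁴.
θ = (T/G)·Σ L_i/J_i = (1740/42.2×10⁹)·(0.385/5.52×10^-7 + 0.297/1.63×10^-6) = 0.03627 rad.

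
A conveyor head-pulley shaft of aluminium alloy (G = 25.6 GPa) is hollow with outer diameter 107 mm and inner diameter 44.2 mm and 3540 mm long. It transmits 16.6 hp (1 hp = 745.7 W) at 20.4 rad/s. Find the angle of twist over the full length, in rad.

ω = 20.4 rad/s, so T = P/ω = 16.6×745.7 / 20.40 = 606.8 N·m.
J = π(d_o⁴ − d_i⁴)/32 = π(0.107⁴ − 0.0442⁴)/32 = 1.249×10^-5 m⁴.
θ = T·L/(G·J) = 606.8 × 3.54 / (25.6×10⁹ × 1.249×10^-5) = 6.716×10^-3 rad.

0.00672 rad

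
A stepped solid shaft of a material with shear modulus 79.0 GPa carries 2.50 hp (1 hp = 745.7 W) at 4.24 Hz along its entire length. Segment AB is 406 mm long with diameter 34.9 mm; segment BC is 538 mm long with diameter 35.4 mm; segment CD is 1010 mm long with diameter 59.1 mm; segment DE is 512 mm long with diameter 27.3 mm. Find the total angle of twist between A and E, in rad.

0.0146 rad

ω = 2π·4.24 = 26.64 rad/s, so T = P/ω = 2.50×745.7 / 26.64 = 69.98 N·m.
J_AB = π(0.0349)⁴/32 = 1.46×10^-7 m⁴; J_BC = π(0.0354)⁴/32 = 1.54×10^-7 m⁴; J_CD = π(0.0591)⁴/32 = 1.20×10^-6 m⁴; J_DE = π(0.0273)⁴/32 = 5.45×10^-8 m⁴.
θ = (T/G)·Σ L_i/J_i = (69.98/79.0×10⁹)·(0.406/1.46×10^-7 + 0.538/1.54×10^-7 + 1.01/1.20×10^-6 + 0.512/5.45×10^-8) = 0.01462 rad.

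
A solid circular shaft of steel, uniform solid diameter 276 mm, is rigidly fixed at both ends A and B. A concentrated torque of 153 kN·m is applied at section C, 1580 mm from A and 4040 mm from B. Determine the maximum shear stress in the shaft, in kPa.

26600 kPa

With uniform GJ and both ends fixed, compatibility θ_AC = θ_CB gives T_A·a = T_B·b, together with T_A + T_B = T₀.
T_A = T₀·b/(a+b) = 153000·4040/5620 = 110000 N·m; T_B = 43010 N·m.
τ in each portion: τ_AC = 2.66×10^7 Pa, τ_CB = 1.04×10^7 Pa; maximum is in AC.
τ_max = T_AC·r/J = 110000·0.138/5.70×10^-4 = 2.664×10^7 Pa.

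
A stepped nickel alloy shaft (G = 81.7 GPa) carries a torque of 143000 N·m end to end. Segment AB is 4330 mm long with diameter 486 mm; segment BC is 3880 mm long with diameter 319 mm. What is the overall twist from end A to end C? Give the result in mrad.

8.06 mrad

J_AB = π(0.486)⁴/32 = 5.48×10^-3 m⁴; J_BC = π(0.319)⁴/32 = 1.02×10^-3 m⁴.
θ = (T/G)·Σ L_i/J_i = (143000/81.7×10⁹)·(4.33/5.48×10^-3 + 3.88/1.02×10^-3) = 8.064×10^-3 rad.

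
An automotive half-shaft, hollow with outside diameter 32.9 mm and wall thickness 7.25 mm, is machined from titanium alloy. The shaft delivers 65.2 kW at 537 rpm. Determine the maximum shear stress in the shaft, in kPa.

184000 kPa

ω = 2π·537/60 = 56.23 rad/s, so T = P/ω = 65.2×10³ / 56.23 = 1159 N·m.
J = π(d_o⁴ − d_i⁴)/32 = π(0.0329⁴ − 0.0184⁴)/32 = 1.038×10^-7 m⁴.
τ_max = T·r/J = 1159 × 0.0164 / 1.038×10^-7 = 1.838×10^8 Pa.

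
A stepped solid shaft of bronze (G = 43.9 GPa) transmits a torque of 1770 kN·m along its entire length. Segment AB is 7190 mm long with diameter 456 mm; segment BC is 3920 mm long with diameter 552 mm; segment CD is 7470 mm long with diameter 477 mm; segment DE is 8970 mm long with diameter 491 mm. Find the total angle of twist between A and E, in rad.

J_AB = π(0.456)⁴/32 = 4.24×10^-3 m⁴; J_BC = π(0.552)⁴/32 = 9.11×10^-3 m⁴; J_CD = π(0.477)⁴/32 = 5.08×10^-3 m⁴; J_DE = π(0.491)⁴/32 = 5.71×10^-3 m⁴.
θ = (T/G)·Σ L_i/J_i = (1.770e6/43.9×10⁹)·(7.19/4.24×10^-3 + 3.92/9.11×10^-3 + 7.47/5.08×10^-3 + 8.97/5.71×10^-3) = 0.2083 rad.

0.208 rad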